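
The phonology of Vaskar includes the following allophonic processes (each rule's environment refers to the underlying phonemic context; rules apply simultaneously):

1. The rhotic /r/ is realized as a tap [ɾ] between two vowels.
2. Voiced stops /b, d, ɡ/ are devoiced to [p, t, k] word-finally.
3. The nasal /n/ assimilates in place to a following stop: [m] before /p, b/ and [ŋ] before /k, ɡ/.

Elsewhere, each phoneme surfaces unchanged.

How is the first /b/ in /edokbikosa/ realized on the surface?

/b/ (between /k/ and /i/) is in the target of rule 2 but the environment (word-finally) is not met → [b].

[b]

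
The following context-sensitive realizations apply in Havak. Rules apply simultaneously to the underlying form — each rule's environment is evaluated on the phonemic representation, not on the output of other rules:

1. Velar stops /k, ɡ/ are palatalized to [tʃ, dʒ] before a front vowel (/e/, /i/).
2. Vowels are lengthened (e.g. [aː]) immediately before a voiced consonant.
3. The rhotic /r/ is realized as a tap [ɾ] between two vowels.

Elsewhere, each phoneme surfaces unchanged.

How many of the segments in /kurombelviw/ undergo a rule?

5

Segments that undergo a rule: /u/ → [uː] (rule 2); /r/ → [ɾ] (rule 3); /o/ → [oː] (rule 2); /e/ → [eː] (rule 2); /i/ → [iː] (rule 2).
All other segments surface unchanged.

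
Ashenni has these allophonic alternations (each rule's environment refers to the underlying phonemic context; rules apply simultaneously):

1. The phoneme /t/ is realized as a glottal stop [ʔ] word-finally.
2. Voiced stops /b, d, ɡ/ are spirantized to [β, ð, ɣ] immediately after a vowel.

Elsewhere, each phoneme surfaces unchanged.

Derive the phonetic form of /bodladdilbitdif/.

[boðlaðdilbitdif]

/b/ (word-initial): rule 2 targets it, but not immediately after a vowel → unchanged [b].
/o/ stays [o].
/d/ — between /o/ and /l/, immediately after a vowel — surfaces as [ð] (rule 2).
/l/ (between /d/ and /a/) is unaffected → [l].
/a/ — not in any rule's target class → [a].
/d/ — between /a/ and /d/, immediately after a vowel — surfaces as [ð] (rule 2).
/d/ — between /d/ and /i/; rule 2 does not apply here → [d].
/i/ (between /d/ and /l/) is unaffected → [i].
/l/ (between /i/ and /b/): no rule targets it → [l].
/b/ (between /l/ and /i/): rule 2 targets it, but not immediately after a vowel → unchanged [b].
/i/ (between /b/ and /t/) is unaffected → [i].
/t/ (between /i/ and /d/) fails the environment for rule 1, so it stays [t].
/d/ (between /t/ and /i/) fails the environment for rule 2, so it stays [d].
/i/ (between /d/ and /f/): no rule targets it → [i].
/f/ (word-final) is unaffected → [f].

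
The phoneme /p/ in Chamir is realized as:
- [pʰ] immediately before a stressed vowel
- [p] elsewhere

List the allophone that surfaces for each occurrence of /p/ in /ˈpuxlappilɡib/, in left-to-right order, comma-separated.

Occurrence 1 (position 1): immediately before a stressed vowel → [pʰ].
Occurrence 2 (position 6): no conditioning environment matches → elsewhere allophone [p].
Occurrence 3 (position 7): no conditioning environment matches → elsewhere allophone [p].

[pʰ], [p], [p]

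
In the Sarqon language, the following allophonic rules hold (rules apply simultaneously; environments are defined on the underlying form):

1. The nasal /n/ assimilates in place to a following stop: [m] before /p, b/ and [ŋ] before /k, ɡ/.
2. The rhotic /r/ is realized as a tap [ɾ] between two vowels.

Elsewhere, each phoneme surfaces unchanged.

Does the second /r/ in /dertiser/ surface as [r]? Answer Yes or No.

/r/ (word-final): rule 2 targets it, but not between two vowels → unchanged [r].
The actual realization is [r], which matches [r].

Yes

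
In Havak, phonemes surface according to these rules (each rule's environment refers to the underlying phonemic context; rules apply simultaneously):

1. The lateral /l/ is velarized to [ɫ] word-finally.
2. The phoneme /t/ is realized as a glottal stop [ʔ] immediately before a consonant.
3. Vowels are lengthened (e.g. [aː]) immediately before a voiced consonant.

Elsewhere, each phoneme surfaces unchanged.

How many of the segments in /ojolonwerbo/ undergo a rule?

4

Segments that undergo a rule: /o/ → [oː] (rule 3); /o/ → [oː] (rule 3); /o/ → [oː] (rule 3); /e/ → [eː] (rule 3).
All other segments surface unchanged.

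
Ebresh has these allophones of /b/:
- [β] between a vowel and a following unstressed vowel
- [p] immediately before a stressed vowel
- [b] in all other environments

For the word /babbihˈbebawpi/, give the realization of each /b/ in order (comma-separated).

[b], [b], [b], [p], [β]

Occurrence 1 (position 1): no conditioning environment matches → elsewhere allophone [b].
Occurrence 2 (position 3): no conditioning environment matches → elsewhere allophone [b].
Occurrence 3 (position 4): no conditioning environment matches → elsewhere allophone [b].
Occurrence 4 (position 7): immediately before a stressed vowel → [p].
Occurrence 5 (position 9): between a vowel and a following unstressed vowel → [β].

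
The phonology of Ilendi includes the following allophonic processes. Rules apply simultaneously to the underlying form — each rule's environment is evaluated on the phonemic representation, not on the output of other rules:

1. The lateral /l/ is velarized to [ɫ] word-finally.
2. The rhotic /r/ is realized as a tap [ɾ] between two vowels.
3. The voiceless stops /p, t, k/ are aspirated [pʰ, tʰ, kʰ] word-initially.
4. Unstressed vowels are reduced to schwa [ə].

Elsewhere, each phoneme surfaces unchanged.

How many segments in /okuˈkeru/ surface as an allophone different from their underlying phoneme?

4

Segments that undergo a rule: /o/ → [ə] (rule 4); /u/ → [ə] (rule 4); /r/ → [ɾ] (rule 2); /u/ → [ə] (rule 4).
All other segments surface unchanged.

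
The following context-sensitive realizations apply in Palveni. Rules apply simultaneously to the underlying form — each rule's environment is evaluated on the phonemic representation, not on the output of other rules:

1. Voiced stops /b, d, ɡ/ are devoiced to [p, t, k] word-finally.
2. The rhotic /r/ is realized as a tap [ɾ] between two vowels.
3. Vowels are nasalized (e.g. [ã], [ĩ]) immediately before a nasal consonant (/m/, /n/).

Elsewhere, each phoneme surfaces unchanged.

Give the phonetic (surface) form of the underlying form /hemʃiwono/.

Rule 3 applies to /e/ (between /h/ and /m/: before a nasal consonant) → [ẽ].
/i/ (between /ʃ/ and /w/): rule 3 targets it, but not before a nasal consonant → unchanged [i].
/o/ (between /w/ and /n/) occurs before a nasal consonant → [õ] by rule 3.
/o/ (word-final) is in the target of rule 3 but the environment (before a nasal consonant) is not met → [o].

[hẽmʃiwõno]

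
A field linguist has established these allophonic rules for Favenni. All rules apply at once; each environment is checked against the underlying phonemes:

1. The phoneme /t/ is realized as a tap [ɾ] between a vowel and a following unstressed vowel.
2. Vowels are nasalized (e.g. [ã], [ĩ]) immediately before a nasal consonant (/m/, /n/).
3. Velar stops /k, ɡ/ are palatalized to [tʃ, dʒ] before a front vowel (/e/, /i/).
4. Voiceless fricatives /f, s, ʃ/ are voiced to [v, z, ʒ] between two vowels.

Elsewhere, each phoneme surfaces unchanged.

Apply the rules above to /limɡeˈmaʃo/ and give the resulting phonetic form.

/i/ (between /l/ and /m/) occurs before a nasal consonant → [ĩ] by rule 2.
/ɡ/ (between /m/ and /e/) occurs before a front vowel → [dʒ] by rule 3.
/e/ (between /ɡ/ and /m/): before a nasal consonant, so rule 2 applies → [ẽ].
/a/ — between /m/ and /ʃ/; rule 2 does not apply here → [a].
/ʃ/ (between /a/ and /o/): between two vowels, so rule 4 applies → [ʒ].
/o/ (word-final): rule 2 targets it, but not before a nasal consonant → unchanged [o].

[lĩmdʒẽˈmaʒo]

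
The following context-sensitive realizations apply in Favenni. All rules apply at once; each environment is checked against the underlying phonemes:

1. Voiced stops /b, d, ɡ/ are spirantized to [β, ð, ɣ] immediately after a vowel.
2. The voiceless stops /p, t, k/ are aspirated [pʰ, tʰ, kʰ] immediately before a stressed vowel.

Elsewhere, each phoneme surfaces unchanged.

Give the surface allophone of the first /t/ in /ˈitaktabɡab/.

/t/ (between /i/ and /a/) is in the target of rule 2 but the environment (immediately before a stressed vowel) is not met → [t].

[t]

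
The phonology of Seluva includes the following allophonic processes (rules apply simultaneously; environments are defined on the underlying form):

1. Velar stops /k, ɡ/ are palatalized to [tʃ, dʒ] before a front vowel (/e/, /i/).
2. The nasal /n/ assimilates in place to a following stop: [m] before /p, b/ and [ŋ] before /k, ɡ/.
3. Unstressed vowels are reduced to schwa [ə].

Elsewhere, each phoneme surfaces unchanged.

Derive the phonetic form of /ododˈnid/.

[ədədˈnid]

/o/ — word-initial, in an unstressed syllable — surfaces as [ə] (rule 3).
Rule 3 applies to /o/ (between /d/ and /d/: in an unstressed syllable) → [ə].
/n/ (between /d/ and /i/): rule 2 targets it, but not before a labial or velar stop → unchanged [n].
/i/ (between /n/ and /d/): rule 3 targets it, but not in an unstressed syllable → unchanged [i].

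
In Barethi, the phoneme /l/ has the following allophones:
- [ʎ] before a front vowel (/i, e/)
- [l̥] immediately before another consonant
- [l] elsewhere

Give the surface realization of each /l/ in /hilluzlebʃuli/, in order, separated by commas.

Occurrence 1 (position 3): immediately before another consonant → [l̥].
Occurrence 2 (position 4): no conditioning environment matches → elsewhere allophone [l].
Occurrence 3 (position 7): before a front vowel (/i, e/) → [ʎ].
Occurrence 4 (position 12): before a front vowel (/i, e/) → [ʎ].

[l̥], [l], [ʎ], [ʎ]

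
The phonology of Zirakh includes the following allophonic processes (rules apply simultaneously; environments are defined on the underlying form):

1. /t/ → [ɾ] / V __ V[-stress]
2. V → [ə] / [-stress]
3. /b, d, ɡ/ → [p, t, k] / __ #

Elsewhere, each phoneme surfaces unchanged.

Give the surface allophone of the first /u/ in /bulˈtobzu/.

[ə]

/u/ (between /b/ and /l/) occurs in an unstressed syllable → [ə] by rule 2.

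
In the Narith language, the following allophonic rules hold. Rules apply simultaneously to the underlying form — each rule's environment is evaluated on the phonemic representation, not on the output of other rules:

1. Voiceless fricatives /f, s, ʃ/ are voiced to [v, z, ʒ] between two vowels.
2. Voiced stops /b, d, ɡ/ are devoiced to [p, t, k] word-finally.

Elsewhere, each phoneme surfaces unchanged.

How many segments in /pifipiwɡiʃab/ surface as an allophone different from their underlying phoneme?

Segments that undergo a rule: /f/ → [v] (rule 1); /ʃ/ → [ʒ] (rule 1); /b/ → [p] (rule 2).
All other segments surface unchanged.

3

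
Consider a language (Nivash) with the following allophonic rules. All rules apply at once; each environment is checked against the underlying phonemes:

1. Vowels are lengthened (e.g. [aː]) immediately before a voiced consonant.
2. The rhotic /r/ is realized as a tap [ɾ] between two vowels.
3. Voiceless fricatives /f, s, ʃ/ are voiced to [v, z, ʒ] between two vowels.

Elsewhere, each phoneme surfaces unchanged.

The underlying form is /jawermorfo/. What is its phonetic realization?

[jaːweːrmoːrfo]

/j/ — not in any rule's target class → [j].
/a/ (between /j/ and /w/) occurs before a voiced consonant → [aː] by rule 1.
/w/ — not in any rule's target class → [w].
/e/ meets the environment for rule 1 (before a voiced consonant) → [eː].
/r/ (between /e/ and /m/) is in the target of rule 2 but the environment (between two vowels) is not met → [r].
/m/ — not in any rule's target class → [m].
Rule 1 applies to /o/ (between /m/ and /r/: before a voiced consonant) → [oː].
/r/ (between /o/ and /f/) is in the target of rule 2 but the environment (between two vowels) is not met → [r].
/f/ — between /r/ and /o/; rule 3 does not apply here → [f].
/o/ (word-final) is in the target of rule 1 but the environment (before a voiced consonant) is not met → [o].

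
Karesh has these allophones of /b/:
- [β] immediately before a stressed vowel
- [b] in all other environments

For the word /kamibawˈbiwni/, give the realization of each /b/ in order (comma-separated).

[b], [β]

Occurrence 1 (position 5): no conditioning environment matches → elsewhere allophone [b].
Occurrence 2 (position 8): immediately before a stressed vowel → [β].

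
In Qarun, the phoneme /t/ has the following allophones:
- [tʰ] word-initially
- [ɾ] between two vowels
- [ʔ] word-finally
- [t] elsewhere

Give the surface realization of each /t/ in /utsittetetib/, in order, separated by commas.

Occurrence 1 (position 2): no conditioning environment matches → elsewhere allophone [t].
Occurrence 2 (position 5): no conditioning environment matches → elsewhere allophone [t].
Occurrence 3 (position 6): no conditioning environment matches → elsewhere allophone [t].
Occurrence 4 (position 8): between two vowels → [ɾ].
Occurrence 5 (position 10): between two vowels → [ɾ].

[t], [t], [t], [ɾ], [ɾ]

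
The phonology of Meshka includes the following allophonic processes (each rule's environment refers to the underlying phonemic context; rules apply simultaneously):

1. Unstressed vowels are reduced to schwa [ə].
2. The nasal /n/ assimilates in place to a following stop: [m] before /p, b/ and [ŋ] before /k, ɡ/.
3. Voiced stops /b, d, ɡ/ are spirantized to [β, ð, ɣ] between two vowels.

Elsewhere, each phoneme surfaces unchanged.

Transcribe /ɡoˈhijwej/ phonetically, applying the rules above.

/ɡ/ — word-initial; rule 3 does not apply here → [ɡ].
/o/ — between /ɡ/ and /h/, in an unstressed syllable — surfaces as [ə] (rule 1).
/h/ (between /o/ and /i/): no rule targets it → [h].
/i/ (between /h/ and /j/) fails the environment for rule 1, so it stays [i].
/j/ stays [j].
/w/ (between /j/ and /e/): no rule targets it → [w].
/e/ (between /w/ and /j/) occurs in an unstressed syllable → [ə] by rule 1.
/j/ (word-final) is unaffected → [j].

[ɡəˈhijwəj]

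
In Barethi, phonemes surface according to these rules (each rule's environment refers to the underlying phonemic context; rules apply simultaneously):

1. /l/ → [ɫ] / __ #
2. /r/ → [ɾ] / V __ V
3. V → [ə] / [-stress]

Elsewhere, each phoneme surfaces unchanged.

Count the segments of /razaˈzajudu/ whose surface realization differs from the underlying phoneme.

4

Segments that undergo a rule: /a/ → [ə] (rule 3); /a/ → [ə] (rule 3); /u/ → [ə] (rule 3); /u/ → [ə] (rule 3).
All other segments surface unchanged.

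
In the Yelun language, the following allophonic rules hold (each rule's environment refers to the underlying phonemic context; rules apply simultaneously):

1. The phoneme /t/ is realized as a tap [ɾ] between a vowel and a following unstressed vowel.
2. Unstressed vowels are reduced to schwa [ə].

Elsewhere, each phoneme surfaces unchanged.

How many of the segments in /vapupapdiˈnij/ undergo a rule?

Segments that undergo a rule: /a/ → [ə] (rule 2); /u/ → [ə] (rule 2); /a/ → [ə] (rule 2); /i/ → [ə] (rule 2).
All other segments surface unchanged.

4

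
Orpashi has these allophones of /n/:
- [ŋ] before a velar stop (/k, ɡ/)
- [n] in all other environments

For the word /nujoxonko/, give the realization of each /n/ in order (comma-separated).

Occurrence 1 (position 1): no conditioning environment matches → elsewhere allophone [n].
Occurrence 2 (position 7): before a velar stop → [ŋ].

[n], [ŋ]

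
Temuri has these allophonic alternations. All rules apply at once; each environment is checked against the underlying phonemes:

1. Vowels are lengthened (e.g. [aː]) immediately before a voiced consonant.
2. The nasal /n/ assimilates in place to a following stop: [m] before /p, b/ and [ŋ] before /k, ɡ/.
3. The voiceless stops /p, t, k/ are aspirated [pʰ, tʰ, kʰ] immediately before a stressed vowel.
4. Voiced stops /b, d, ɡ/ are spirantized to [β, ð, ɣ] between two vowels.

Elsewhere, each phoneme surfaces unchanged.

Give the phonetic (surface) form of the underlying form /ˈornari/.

Rule 1 applies to /o/ (word-initial: before a voiced consonant) → [oː].
/r/ — not in any rule's target class → [r].
/n/ — between /r/ and /a/; rule 2 does not apply here → [n].
/a/ — between /n/ and /r/, before a voiced consonant — surfaces as [aː] (rule 1).
/r/ stays [r].
/i/ (word-final): rule 1 targets it, but not before a voiced consonant → unchanged [i].

[ˈoːrnaːri]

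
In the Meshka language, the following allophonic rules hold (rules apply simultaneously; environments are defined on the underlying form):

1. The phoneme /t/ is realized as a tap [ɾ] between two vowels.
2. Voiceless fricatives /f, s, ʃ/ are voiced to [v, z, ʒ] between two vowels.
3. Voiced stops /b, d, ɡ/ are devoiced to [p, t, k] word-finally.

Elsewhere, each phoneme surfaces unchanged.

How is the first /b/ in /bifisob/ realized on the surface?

/b/ (word-initial) is in the target of rule 3 but the environment (word-finally) is not met → [b].

[b]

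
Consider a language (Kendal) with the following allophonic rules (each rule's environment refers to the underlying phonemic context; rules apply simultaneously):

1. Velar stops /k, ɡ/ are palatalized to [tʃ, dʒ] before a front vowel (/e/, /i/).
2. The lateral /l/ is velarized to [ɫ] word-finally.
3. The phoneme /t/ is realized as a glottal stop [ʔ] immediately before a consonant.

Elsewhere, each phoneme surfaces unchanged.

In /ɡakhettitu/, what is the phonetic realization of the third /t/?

[t]

/t/ (between /i/ and /u/) fails the environment for rule 3, so it stays [t].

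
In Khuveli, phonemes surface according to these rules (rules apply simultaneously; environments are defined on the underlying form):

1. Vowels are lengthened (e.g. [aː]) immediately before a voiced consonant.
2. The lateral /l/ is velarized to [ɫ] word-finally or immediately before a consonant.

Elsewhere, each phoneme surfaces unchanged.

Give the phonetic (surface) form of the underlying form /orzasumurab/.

[oːrzasuːmuːraːb]

Rule 1 applies to /o/ (word-initial: before a voiced consonant) → [oː].
/r/ (between /o/ and /z/): no rule targets it → [r].
/z/ (between /r/ and /a/) is unaffected → [z].
/a/ (between /z/ and /s/) is in the target of rule 1 but the environment (before a voiced consonant) is not met → [a].
/s/ — not in any rule's target class → [s].
/u/ (between /s/ and /m/) occurs before a voiced consonant → [uː] by rule 1.
/m/ stays [m].
Rule 1 applies to /u/ (between /m/ and /r/: before a voiced consonant) → [uː].
/r/ (between /u/ and /a/): no rule targets it → [r].
/a/ meets the environment for rule 1 (before a voiced consonant) → [aː].
/b/ (word-final) is unaffected → [b].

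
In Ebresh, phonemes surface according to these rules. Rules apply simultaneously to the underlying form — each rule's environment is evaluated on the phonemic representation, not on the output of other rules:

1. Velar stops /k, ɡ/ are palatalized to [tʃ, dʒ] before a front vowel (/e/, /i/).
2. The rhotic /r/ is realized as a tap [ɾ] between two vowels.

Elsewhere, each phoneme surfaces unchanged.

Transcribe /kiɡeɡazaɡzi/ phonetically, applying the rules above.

[tʃidʒeɡazaɡzi]

/k/ meets the environment for rule 1 (before a front vowel) → [tʃ].
/i/ — not in any rule's target class → [i].
Rule 1 applies to /ɡ/ (between /i/ and /e/: before a front vowel) → [dʒ].
/e/ stays [e].
/ɡ/ (between /e/ and /a/) fails the environment for rule 1, so it stays [ɡ].
/a/ — not in any rule's target class → [a].
/z/ (between /a/ and /a/): no rule targets it → [z].
/a/ (between /z/ and /ɡ/) is unaffected → [a].
/ɡ/ (between /a/ and /z/): rule 1 targets it, but not before a front vowel → unchanged [ɡ].
/z/ — not in any rule's target class → [z].
/i/ (word-final): no rule targets it → [i].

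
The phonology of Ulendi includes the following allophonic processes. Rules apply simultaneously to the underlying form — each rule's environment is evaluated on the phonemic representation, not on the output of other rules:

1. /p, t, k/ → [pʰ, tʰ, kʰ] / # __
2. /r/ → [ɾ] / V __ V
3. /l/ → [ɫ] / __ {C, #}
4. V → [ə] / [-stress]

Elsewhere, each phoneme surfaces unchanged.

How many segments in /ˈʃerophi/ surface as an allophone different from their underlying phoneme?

3

Segments that undergo a rule: /r/ → [ɾ] (rule 2); /o/ → [ə] (rule 4); /i/ → [ə] (rule 4).
All other segments surface unchanged.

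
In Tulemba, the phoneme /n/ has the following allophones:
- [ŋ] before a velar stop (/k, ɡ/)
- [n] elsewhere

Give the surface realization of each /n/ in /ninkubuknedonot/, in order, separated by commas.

Occurrence 1 (position 1): no conditioning environment matches → elsewhere allophone [n].
Occurrence 2 (position 3): before a velar stop → [ŋ].
Occurrence 3 (position 9): no conditioning environment matches → elsewhere allophone [n].
Occurrence 4 (position 13): no conditioning environment matches → elsewhere allophone [n].

[n], [ŋ], [n], [n]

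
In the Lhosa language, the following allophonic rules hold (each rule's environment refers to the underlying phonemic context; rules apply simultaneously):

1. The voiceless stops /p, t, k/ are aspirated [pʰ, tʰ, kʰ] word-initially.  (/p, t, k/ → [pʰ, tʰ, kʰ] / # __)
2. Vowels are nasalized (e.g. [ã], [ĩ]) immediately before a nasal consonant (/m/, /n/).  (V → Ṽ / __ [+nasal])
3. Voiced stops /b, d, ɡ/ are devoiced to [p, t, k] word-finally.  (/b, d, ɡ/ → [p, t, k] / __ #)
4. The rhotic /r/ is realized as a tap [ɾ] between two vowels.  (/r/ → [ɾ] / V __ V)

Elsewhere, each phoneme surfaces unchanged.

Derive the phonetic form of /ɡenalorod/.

[ɡẽnaloɾot]

/ɡ/ (word-initial) is in the target of rule 3 but the environment (word-finally) is not met → [ɡ].
/e/ meets the environment for rule 2 (before a nasal consonant) → [ẽ].
/n/ (between /e/ and /a/) is unaffected → [n].
/a/ — between /n/ and /l/; rule 2 does not apply here → [a].
/l/ (between /a/ and /o/) is unaffected → [l].
/o/ — between /l/ and /r/; rule 2 does not apply here → [o].
/r/ (between /o/ and /o/): between two vowels, so rule 4 applies → [ɾ].
/o/ (between /r/ and /d/) fails the environment for rule 2, so it stays [o].
/d/ (word-final) occurs word-finally → [t] by rule 3.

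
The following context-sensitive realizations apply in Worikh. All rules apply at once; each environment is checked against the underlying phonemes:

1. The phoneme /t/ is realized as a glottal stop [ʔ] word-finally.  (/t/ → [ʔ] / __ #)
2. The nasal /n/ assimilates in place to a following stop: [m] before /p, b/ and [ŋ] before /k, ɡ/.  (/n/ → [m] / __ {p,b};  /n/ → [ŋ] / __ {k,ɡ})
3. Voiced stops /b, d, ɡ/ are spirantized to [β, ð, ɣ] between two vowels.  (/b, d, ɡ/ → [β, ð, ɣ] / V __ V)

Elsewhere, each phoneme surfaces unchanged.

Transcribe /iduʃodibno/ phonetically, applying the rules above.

[iðuʃoðibno]

/i/ (word-initial): no rule targets it → [i].
/d/ (between /i/ and /u/) occurs between two vowels → [ð] by rule 3.
/u/ — not in any rule's target class → [u].
/ʃ/ — not in any rule's target class → [ʃ].
/o/ stays [o].
/d/ (between /o/ and /i/) occurs between two vowels → [ð] by rule 3.
/i/ (between /d/ and /b/): no rule targets it → [i].
/b/ (between /i/ and /n/) fails the environment for rule 3, so it stays [b].
/n/ — between /b/ and /o/; rule 2 does not apply here → [n].
/o/ — not in any rule's target class → [o].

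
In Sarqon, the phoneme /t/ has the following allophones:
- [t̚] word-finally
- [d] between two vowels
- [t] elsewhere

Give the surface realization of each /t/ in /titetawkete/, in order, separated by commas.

[t], [d], [d], [d]

Occurrence 1 (position 1): no conditioning environment matches → elsewhere allophone [t].
Occurrence 2 (position 3): between two vowels → [d].
Occurrence 3 (position 5): between two vowels → [d].
Occurrence 4 (position 10): between two vowels → [d].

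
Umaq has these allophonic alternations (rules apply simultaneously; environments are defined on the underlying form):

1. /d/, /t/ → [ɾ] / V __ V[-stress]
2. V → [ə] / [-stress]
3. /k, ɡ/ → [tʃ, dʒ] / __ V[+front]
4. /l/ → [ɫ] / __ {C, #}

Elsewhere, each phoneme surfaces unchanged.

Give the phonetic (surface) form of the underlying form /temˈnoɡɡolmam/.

/t/ (word-initial): rule 1 targets it, but not between a vowel and a following unstressed vowel → unchanged [t].
/e/ (between /t/ and /m/) occurs in an unstressed syllable → [ə] by rule 2.
/m/ — not in any rule's target class → [m].
/n/ (between /m/ and /o/): no rule targets it → [n].
/o/ — between /n/ and /ɡ/; rule 2 does not apply here → [o].
/ɡ/ (between /o/ and /ɡ/) fails the environment for rule 3, so it stays [ɡ].
/ɡ/ (between /ɡ/ and /o/) is in the target of rule 3 but the environment (before a front vowel) is not met → [ɡ].
/o/ (between /ɡ/ and /l/) occurs in an unstressed syllable → [ə] by rule 2.
/l/ — between /o/ and /m/, word-finally or immediately before a consonant — surfaces as [ɫ] (rule 4).
/m/ (between /l/ and /a/) is unaffected → [m].
/a/ — between /m/ and /m/, in an unstressed syllable — surfaces as [ə] (rule 2).
/m/ stays [m].

[təmˈnoɡɡəɫməm]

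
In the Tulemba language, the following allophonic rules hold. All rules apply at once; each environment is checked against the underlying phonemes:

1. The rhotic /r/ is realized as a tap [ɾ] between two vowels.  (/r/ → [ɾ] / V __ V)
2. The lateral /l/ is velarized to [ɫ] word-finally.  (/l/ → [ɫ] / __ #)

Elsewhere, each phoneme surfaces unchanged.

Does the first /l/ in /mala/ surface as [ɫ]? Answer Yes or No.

/l/ (between /a/ and /a/) is in the target of rule 2 but the environment (word-finally) is not met → [l].
The actual realization is [l], not [ɫ].

No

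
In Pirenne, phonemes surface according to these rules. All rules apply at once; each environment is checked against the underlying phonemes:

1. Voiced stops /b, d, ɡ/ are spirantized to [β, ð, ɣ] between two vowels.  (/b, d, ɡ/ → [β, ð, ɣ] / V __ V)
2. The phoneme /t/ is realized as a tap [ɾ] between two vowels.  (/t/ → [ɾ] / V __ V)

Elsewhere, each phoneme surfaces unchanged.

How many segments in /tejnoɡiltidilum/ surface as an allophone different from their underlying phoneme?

Segments that undergo a rule: /ɡ/ → [ɣ] (rule 1); /d/ → [ð] (rule 1).
All other segments surface unchanged.

2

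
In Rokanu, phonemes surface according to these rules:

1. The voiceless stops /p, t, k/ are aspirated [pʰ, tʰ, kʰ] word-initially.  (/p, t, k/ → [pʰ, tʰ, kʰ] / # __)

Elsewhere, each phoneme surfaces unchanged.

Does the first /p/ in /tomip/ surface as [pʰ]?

No

/p/ (word-final): rule 1 targets it, but not word-initially → unchanged [p].
The actual realization is [p], not [pʰ].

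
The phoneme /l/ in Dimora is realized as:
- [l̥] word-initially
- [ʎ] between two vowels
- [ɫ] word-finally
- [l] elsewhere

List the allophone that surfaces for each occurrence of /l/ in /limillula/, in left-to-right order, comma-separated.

Occurrence 1 (position 1): word-initially → [l̥].
Occurrence 2 (position 5): no conditioning environment matches → elsewhere allophone [l].
Occurrence 3 (position 6): no conditioning environment matches → elsewhere allophone [l].
Occurrence 4 (position 8): between two vowels → [ʎ].

[l̥], [l], [l], [ʎ]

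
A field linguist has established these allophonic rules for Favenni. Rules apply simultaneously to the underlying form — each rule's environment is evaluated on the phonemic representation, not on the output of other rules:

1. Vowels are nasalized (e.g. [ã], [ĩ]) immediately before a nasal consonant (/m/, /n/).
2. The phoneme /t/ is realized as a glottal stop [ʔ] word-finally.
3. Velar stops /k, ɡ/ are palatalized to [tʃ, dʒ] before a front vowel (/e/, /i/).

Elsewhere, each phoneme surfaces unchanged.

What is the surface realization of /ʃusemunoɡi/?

/ʃ/ (word-initial) is unaffected → [ʃ].
/u/ (between /ʃ/ and /s/) is in the target of rule 1 but the environment (before a nasal consonant) is not met → [u].
/s/ — not in any rule's target class → [s].
/e/ (between /s/ and /m/) occurs before a nasal consonant → [ẽ] by rule 1.
/m/ (between /e/ and /u/) is unaffected → [m].
/u/ (between /m/ and /n/) occurs before a nasal consonant → [ũ] by rule 1.
/n/ — not in any rule's target class → [n].
/o/ (between /n/ and /ɡ/): rule 1 targets it, but not before a nasal consonant → unchanged [o].
/ɡ/ (between /o/ and /i/) occurs before a front vowel → [dʒ] by rule 3.
/i/ (word-final): rule 1 targets it, but not before a nasal consonant → unchanged [i].

[ʃusẽmũnodʒi]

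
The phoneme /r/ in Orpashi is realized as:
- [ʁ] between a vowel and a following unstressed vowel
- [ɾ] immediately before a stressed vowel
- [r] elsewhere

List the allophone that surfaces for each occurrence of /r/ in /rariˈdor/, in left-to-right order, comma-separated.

Occurrence 1 (position 1): no conditioning environment matches → elsewhere allophone [r].
Occurrence 2 (position 3): between a vowel and a following unstressed vowel → [ʁ].
Occurrence 3 (position 7): no conditioning environment matches → elsewhere allophone [r].

[r], [ʁ], [r]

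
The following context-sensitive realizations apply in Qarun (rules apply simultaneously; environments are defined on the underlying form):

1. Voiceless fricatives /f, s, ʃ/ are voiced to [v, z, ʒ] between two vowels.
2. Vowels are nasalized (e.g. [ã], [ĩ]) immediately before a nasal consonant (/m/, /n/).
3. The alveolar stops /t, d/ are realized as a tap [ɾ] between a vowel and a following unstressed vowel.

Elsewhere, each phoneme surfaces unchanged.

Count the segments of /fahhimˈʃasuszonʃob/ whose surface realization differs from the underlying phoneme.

Segments that undergo a rule: /i/ → [ĩ] (rule 2); /s/ → [z] (rule 1); /o/ → [õ] (rule 2).
All other segments surface unchanged.

3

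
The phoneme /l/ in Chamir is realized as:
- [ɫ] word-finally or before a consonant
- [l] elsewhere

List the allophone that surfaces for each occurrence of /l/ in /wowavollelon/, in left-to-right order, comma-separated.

Occurrence 1 (position 7): word-finally or before a consonant → [ɫ].
Occurrence 2 (position 8): no conditioning environment matches → elsewhere allophone [l].
Occurrence 3 (position 10): no conditioning environment matches → elsewhere allophone [l].

[ɫ], [l], [l]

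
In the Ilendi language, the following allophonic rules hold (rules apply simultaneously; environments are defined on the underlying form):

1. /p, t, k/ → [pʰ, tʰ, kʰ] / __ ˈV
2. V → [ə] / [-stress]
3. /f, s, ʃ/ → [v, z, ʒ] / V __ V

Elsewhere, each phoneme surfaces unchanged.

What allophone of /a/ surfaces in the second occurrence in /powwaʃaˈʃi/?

/a/ meets the environment for rule 2 (in an unstressed syllable) → [ə].

[ə]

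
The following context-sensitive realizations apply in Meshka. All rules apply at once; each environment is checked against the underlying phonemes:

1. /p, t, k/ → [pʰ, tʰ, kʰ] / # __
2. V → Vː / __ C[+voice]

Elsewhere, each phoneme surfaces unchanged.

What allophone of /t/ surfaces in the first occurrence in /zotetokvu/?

[t]

/t/ (between /o/ and /e/) is in the target of rule 1 but the environment (word-initially) is not met → [t].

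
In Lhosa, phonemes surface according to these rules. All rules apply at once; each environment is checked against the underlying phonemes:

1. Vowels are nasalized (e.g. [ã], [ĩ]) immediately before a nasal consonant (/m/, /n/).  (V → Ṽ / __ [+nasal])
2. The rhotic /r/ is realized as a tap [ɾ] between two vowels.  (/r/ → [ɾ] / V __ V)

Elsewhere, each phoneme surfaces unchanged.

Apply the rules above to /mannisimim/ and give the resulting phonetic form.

/m/ (word-initial) is unaffected → [m].
/a/ meets the environment for rule 1 (before a nasal consonant) → [ã].
/n/ (between /a/ and /n/) is unaffected → [n].
/n/ (between /n/ and /i/): no rule targets it → [n].
/i/ (between /n/ and /s/) is in the target of rule 1 but the environment (before a nasal consonant) is not met → [i].
/s/ stays [s].
/i/ — between /s/ and /m/, before a nasal consonant — surfaces as [ĩ] (rule 1).
/m/ (between /i/ and /i/): no rule targets it → [m].
/i/ (between /m/ and /m/): before a nasal consonant, so rule 1 applies → [ĩ].
/m/ (word-final): no rule targets it → [m].

[mãnnisĩmĩm]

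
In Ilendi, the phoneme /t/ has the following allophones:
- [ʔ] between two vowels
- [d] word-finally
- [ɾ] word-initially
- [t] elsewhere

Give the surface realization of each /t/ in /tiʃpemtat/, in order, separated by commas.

Occurrence 1 (position 1): word-initially → [ɾ].
Occurrence 2 (position 7): no conditioning environment matches → elsewhere allophone [t].
Occurrence 3 (position 9): word-finally → [d].

[ɾ], [t], [d]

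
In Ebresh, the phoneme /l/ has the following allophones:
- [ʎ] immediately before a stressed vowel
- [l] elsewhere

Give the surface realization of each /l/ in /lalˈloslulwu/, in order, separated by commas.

Occurrence 1 (position 1): no conditioning environment matches → elsewhere allophone [l].
Occurrence 2 (position 3): no conditioning environment matches → elsewhere allophone [l].
Occurrence 3 (position 4): immediately before a stressed vowel → [ʎ].
Occurrence 4 (position 7): no conditioning environment matches → elsewhere allophone [l].
Occurrence 5 (position 9): no conditioning environment matches → elsewhere allophone [l].

[l], [l], [ʎ], [l], [l]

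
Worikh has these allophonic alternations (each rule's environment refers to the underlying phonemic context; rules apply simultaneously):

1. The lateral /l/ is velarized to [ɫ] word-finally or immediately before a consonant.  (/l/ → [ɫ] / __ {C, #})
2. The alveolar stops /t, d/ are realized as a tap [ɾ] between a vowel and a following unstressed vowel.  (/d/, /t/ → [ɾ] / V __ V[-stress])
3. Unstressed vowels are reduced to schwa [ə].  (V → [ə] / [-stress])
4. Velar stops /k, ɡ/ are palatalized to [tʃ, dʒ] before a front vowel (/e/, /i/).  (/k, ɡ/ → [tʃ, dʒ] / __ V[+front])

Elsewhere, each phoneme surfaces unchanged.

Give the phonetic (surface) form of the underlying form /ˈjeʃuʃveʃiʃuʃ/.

/j/ (word-initial): no rule targets it → [j].
/e/ (between /j/ and /ʃ/) fails the environment for rule 3, so it stays [e].
/ʃ/ (between /e/ and /u/): no rule targets it → [ʃ].
/u/ (between /ʃ/ and /ʃ/) occurs in an unstressed syllable → [ə] by rule 3.
/ʃ/ (between /u/ and /v/) is unaffected → [ʃ].
/v/ (between /ʃ/ and /e/) is unaffected → [v].
/e/ (between /v/ and /ʃ/): in an unstressed syllable, so rule 3 applies → [ə].
/ʃ/ (between /e/ and /i/) is unaffected → [ʃ].
/i/ — between /ʃ/ and /ʃ/, in an unstressed syllable — surfaces as [ə] (rule 3).
/ʃ/ (between /i/ and /u/) is unaffected → [ʃ].
/u/ (between /ʃ/ and /ʃ/) occurs in an unstressed syllable → [ə] by rule 3.
/ʃ/ — not in any rule's target class → [ʃ].

[ˈjeʃəʃvəʃəʃəʃ]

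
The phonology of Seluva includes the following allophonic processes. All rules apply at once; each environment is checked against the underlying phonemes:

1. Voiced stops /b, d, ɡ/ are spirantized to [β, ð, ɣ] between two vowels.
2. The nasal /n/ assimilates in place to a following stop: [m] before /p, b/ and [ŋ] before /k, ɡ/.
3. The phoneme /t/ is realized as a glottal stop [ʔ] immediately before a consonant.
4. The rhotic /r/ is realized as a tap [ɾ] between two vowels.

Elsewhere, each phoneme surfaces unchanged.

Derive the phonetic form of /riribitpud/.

/r/ (word-initial): rule 4 targets it, but not between two vowels → unchanged [r].
/i/ stays [i].
/r/ (between /i/ and /i/) occurs between two vowels → [ɾ] by rule 4.
/i/ — not in any rule's target class → [i].
/b/ — between /i/ and /i/, between two vowels — surfaces as [β] (rule 1).
/i/ (between /b/ and /t/): no rule targets it → [i].
/t/ — between /i/ and /p/, immediately before a consonant — surfaces as [ʔ] (rule 3).
/p/ — not in any rule's target class → [p].
/u/ (between /p/ and /d/) is unaffected → [u].
/d/ — word-final; rule 1 does not apply here → [d].

[riɾiβiʔpud]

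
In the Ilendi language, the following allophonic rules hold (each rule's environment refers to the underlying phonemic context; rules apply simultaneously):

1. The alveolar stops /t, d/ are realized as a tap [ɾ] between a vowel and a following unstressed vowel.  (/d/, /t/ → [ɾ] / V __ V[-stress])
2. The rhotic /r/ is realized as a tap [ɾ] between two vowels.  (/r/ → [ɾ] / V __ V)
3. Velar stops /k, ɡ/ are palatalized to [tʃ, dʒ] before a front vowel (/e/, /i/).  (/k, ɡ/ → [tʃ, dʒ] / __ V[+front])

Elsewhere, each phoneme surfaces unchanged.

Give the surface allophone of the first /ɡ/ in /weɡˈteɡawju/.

/ɡ/ (between /e/ and /t/) is in the target of rule 3 but the environment (before a front vowel) is not met → [ɡ].

[ɡ]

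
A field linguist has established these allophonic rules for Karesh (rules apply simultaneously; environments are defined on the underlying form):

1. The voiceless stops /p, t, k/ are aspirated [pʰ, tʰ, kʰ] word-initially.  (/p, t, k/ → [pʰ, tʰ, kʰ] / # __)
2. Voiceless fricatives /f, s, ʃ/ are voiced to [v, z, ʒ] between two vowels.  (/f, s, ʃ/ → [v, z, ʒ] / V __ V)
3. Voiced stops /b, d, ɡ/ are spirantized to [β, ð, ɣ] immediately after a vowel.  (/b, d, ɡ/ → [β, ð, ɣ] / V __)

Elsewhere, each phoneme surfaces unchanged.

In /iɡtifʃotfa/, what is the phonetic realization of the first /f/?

[f]

/f/ (between /i/ and /ʃ/): rule 2 targets it, but not between two vowels → unchanged [f].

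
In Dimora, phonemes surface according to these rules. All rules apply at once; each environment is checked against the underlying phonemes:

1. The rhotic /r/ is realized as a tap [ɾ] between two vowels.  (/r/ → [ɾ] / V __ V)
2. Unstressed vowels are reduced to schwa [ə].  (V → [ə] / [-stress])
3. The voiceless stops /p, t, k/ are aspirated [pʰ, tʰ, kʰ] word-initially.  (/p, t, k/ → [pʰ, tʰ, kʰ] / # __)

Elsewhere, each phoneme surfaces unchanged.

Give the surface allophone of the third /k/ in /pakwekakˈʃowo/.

[k]

/k/ (between /a/ and /ʃ/) fails the environment for rule 3, so it stays [k].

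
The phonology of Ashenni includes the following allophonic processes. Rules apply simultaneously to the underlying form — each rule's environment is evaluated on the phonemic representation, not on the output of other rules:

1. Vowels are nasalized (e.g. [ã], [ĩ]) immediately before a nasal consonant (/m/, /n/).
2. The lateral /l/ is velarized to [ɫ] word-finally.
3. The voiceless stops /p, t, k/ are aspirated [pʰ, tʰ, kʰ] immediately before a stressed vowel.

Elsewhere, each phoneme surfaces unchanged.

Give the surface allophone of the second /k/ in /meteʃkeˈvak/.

[k]

/k/ (word-final): rule 3 targets it, but not immediately before a stressed vowel → unchanged [k].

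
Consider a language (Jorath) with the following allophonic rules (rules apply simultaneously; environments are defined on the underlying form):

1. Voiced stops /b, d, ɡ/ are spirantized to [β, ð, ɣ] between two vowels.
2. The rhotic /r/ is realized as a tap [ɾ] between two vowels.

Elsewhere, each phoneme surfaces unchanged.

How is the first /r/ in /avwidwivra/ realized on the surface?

/r/ (between /v/ and /a/): rule 2 targets it, but not between two vowels → unchanged [r].

[r]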